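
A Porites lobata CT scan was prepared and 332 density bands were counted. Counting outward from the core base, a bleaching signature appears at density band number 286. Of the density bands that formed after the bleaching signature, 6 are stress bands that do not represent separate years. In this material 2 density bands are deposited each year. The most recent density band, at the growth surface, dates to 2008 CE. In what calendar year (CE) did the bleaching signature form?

Between density band 286 and the growth surface there are 332 − 286 = 46 density bands.
Removing the 6 false density bands leaves 46 − 6 = 40 true density bands beyond the bleaching signature.
With 2 density bands per year, 40 / 2 = 20 years.
Counting back 20 years from 2008 CE places the bleaching signature in 2008 − 20 = 1988 CE.

1988 CE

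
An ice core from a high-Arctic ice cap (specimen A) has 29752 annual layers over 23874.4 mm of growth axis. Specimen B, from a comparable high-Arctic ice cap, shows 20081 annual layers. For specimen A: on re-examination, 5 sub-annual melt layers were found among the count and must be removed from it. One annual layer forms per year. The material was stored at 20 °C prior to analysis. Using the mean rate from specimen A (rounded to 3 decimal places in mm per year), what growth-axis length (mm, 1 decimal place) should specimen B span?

Specimen A: correcting the raw count gives 29752 − 5 = 29747 true annual layers.
A: Extension rate ≈ 23874.4 / 29747 = 0.803 mm/year.
B's length ≈ 0.803 × 20081 = 16125.0 mm.

16125.0 mm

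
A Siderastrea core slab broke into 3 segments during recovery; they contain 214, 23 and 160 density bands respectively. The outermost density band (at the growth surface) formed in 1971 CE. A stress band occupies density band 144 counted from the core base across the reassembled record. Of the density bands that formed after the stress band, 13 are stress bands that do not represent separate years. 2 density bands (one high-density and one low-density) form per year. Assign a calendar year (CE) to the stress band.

Total density bands = 214 + 23 + 160 = 397.
The stress band sits at density band 144 from the core base, so 397 − 144 = 253 density bands formed after it.
253 − 13 false = 240 true density bands after the stress band.
Dividing by 2 density bands per year: 240 / 2 = 120 years.
Counting back 120 years from 1971 CE places the stress band in 1971 − 120 = 1851 CE.

1851 CE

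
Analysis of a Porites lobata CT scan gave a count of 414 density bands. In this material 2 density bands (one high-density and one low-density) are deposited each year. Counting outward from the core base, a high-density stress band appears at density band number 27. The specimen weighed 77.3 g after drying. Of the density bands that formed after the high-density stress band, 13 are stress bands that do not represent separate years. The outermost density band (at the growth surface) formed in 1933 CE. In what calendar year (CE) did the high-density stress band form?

1746 CE

The high-density stress band sits at density band 27 from the core base, so 414 − 27 = 387 density bands formed after it.
Excluding 13 false density bands: 387 − 13 = 374.
Dividing by 2 density bands per year: 374 / 2 = 187 years.
The density band at the growth surface is 1933 CE, so the high-density stress band dates to 1933 − 187 = 1746 CE.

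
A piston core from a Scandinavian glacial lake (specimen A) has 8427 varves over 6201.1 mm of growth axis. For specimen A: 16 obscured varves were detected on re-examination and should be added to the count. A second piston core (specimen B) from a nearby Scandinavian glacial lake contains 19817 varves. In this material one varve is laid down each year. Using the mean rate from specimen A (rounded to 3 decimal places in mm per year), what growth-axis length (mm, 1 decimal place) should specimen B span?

14545.7 mm

Specimen A: correcting the raw count gives 8427 + 16 = 8443 true varves.
A: Extension rate ≈ 6201.1 / 8443 = 0.734 mm/year.
Length of B = 0.734 × 19817 = 14545.7 mm.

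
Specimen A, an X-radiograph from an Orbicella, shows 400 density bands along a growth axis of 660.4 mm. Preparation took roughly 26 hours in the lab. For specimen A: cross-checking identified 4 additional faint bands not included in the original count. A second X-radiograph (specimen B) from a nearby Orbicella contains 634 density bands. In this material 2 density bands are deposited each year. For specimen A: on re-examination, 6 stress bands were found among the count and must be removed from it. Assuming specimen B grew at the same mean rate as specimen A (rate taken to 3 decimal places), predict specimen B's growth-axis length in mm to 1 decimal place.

Specimen A: adjusted count: 400 − 6 + 4 = 398 density bands.
Specimen A: 398 density bands at 2 per year is 398 / 2 = 199 years.
A: Extension rate ≈ 660.4 / 199 = 3.319 mm per year.
Specimen B: with 2 density bands per year, 634 / 2 = 317 years. Length of B = 3.319 × 317 = 1052.1 mm.

1052.1 mm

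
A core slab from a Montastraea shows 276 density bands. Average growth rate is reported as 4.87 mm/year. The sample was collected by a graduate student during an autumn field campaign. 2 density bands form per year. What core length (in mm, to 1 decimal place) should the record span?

276 density bands at 2 per year is 276 / 2 = 138 years.
Predicted length = 4.87 mm/year × 138 years = 672.1 mm.

672.1 mm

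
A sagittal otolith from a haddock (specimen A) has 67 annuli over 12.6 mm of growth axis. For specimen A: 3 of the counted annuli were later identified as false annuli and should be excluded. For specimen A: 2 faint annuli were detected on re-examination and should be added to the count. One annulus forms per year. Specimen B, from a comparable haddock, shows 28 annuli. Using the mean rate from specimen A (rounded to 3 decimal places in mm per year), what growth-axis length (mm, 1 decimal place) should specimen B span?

5.3 mm

Specimen A: after corrections the count is 67 − 3 + 2 = 66 annuli.
A: Extension rate ≈ 12.6 / 66 = 0.191 mm/year.
Length of B = 0.191 × 28 = 5.3 mm.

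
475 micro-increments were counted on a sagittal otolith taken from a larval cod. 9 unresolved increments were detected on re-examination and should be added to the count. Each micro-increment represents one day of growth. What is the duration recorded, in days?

Correcting the raw count gives 475 + 9 = 484 true micro-increments.
With a one-to-one micro-increment periodicity this is 484 days.

484 days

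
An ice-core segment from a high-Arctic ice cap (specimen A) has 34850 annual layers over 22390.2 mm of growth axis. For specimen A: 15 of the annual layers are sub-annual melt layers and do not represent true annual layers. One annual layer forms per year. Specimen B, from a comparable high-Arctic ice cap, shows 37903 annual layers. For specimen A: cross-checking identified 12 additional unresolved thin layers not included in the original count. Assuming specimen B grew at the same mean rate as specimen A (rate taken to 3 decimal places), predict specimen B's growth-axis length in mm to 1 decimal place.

24371.6 mm

Specimen A: true annual layer count = 34850 − 15 + 12 = 34847.
A: Extension rate ≈ 22390.2 / 34847 = 0.643 mm per year.
Length of B = 0.643 × 37903 = 24371.6 mm.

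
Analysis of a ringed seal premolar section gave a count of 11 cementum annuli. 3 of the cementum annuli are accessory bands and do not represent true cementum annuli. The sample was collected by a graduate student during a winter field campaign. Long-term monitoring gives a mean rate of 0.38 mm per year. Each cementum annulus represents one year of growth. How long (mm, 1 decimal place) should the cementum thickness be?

True cementum annulus count = 11 − 3 = 8.
Predicted length = 0.38 mm/year × 8 years = 3.0 mm.

3.0 mm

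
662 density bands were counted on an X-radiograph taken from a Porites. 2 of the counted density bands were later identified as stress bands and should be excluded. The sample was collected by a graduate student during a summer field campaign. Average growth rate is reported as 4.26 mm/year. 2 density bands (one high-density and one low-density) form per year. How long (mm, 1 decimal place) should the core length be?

True density band count = 662 − 2 = 660.
Dividing by 2 density bands per year: 660 / 2 = 330 years.
Length ≈ 4.26 × 330 = 1405.8 mm.

1405.8 mm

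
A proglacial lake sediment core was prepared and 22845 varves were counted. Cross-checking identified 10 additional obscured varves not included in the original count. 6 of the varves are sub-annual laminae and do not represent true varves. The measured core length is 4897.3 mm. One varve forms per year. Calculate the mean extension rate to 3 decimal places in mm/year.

Adjusted count: 22845 − 6 + 10 = 22849 varves.
Extension rate ≈ 4897.3 / 22849 = 0.214 mm/year.

0.214 mm/year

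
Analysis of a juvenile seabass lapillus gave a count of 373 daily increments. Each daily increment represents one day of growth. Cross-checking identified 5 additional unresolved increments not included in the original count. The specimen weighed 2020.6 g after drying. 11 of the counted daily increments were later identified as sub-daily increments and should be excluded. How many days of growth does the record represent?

367 d

After corrections the count is 373 − 11 + 5 = 367 daily increments.
With a one-to-one daily increment periodicity this is 367 days.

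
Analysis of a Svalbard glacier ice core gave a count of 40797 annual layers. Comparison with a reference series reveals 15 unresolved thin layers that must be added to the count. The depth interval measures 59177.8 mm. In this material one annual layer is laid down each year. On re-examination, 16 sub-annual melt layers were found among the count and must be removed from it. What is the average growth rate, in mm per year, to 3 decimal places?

Adjusted count: 40797 − 16 + 15 = 40796 annual layers.
59177.8 mm over 40796 years gives 59177.8 / 40796 ≈ 1.451 mm per year.

1.451 mm per year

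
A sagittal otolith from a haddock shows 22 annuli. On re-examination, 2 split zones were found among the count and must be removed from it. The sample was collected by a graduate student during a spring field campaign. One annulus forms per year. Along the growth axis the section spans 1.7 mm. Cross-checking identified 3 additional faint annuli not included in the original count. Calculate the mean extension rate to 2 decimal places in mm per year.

Adjusted count: 22 − 2 + 3 = 23 annuli.
1.7 mm over 23 years gives 1.7 / 23 ≈ 0.07 mm per year.

0.07 mm per year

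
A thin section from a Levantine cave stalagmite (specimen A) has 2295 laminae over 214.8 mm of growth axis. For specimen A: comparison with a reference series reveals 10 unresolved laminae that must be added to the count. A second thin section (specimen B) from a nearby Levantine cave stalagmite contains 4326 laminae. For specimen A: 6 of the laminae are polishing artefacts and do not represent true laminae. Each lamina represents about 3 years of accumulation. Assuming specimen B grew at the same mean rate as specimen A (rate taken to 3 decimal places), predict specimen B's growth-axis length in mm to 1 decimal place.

402.3 mm

Specimen A: adjusted count: 2295 − 6 + 10 = 2299 laminae.
Specimen A: 2299 laminae at 3 years each span 2299 × 3 = 6897 years.
A: Mean rate = 214.8 mm / 6897 years ≈ 0.031 mm per year.
Specimen B: at 3 years per lamina, 4326 × 3 = 12978 years. Length of B = 0.031 × 12978 = 402.3 mm.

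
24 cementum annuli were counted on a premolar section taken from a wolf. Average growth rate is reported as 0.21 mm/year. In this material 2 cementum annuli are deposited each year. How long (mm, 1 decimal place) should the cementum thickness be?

2.5 mm

With 2 cementum annuli per year, 24 / 2 = 12 years.
Predicted length = 0.21 mm/year × 12 years = 2.5 mm.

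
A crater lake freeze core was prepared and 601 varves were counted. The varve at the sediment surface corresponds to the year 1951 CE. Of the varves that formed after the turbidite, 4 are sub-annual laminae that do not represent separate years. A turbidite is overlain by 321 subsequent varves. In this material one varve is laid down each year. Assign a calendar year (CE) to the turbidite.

1634 CE

There are 321 varves younger than the turbidite.
321 − 4 false = 317 true varves after the turbidite.
1951 − 317 = 1634 CE.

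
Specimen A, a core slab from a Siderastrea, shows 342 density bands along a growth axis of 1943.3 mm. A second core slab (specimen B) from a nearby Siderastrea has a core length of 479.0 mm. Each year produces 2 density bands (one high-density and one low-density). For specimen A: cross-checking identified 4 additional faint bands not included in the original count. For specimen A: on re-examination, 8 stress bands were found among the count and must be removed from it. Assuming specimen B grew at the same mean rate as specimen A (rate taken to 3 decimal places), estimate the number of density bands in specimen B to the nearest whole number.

83 density bands

Specimen A: correcting the raw count gives 342 − 8 + 4 = 338 true density bands.
Specimen A: dividing by 2 density bands per year: 338 / 2 = 169 years.
A: Extension rate ≈ 1943.3 / 169 = 11.499 mm/year.
For B, 479.0 / 11.499 = 41.66 years; at 2 density bands per year that is 41.66 × 2 ≈ 83 density bands.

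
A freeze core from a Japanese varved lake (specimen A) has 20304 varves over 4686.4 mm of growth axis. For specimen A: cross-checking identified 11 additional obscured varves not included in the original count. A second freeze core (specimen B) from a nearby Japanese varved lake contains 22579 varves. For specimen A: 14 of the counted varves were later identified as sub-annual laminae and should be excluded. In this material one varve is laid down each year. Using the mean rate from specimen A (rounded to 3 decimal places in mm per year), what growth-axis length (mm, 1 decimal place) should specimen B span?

Specimen A: correcting the raw count gives 20304 − 14 + 11 = 20301 true varves.
A: Extension rate ≈ 4686.4 / 20301 = 0.231 mm per year.
B's length ≈ 0.231 × 22579 = 5215.7 mm.

5215.7 mm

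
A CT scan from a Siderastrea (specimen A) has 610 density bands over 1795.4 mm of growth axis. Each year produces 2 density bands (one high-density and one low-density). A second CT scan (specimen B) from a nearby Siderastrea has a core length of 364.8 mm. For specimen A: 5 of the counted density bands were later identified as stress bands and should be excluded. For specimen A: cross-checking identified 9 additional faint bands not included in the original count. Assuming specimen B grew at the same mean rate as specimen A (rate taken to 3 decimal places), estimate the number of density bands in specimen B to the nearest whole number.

Specimen A: correcting the raw count gives 610 − 5 + 9 = 614 true density bands.
Specimen A: with 2 density bands per year, 614 / 2 = 307 years.
A: 1795.4 mm over 307 years gives 1795.4 / 307 ≈ 5.848 mm/yr.
Specimen B: 364.8 mm / 5.848 mm per year = 62.38 years; at 2 density bands per year that is 62.38 × 2 ≈ 125 density bands.

125 density bands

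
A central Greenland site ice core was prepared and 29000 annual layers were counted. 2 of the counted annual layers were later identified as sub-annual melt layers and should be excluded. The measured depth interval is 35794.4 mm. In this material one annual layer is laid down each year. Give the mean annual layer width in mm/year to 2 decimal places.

1.23 mm/year

After corrections the count is 29000 − 2 = 28998 annual layers.
35794.4 mm over 28998 years gives 35794.4 / 28998 ≈ 1.23 mm/year.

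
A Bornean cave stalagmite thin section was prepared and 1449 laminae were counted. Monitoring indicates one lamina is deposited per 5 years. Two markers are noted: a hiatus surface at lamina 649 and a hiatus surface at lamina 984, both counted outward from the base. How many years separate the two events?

1675 years

Separation: 984 − 649 = 335 laminae.
335 laminae at 5 years each span 335 × 5 = 1675 years.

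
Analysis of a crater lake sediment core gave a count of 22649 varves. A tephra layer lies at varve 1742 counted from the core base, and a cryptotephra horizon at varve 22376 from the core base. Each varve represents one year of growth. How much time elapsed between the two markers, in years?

20634 years

22376 − 1742 = 20634 varves lie between the two events.
At one varve per year, 20634 years elapsed between them.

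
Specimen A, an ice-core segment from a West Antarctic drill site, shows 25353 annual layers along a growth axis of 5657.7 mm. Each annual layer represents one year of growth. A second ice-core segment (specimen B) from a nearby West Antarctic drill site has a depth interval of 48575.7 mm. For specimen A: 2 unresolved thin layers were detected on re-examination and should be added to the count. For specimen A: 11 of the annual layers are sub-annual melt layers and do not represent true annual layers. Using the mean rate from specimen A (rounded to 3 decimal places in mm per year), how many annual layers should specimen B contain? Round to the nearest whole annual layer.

217828 annual layers

Specimen A: correcting the raw count gives 25353 − 11 + 2 = 25344 true annual layers.
A: Mean rate = 5657.7 mm / 25344 years ≈ 0.223 mm/year.
For B, 48575.7 / 0.223 = 217828.25 years ≈ 217828 annual layers.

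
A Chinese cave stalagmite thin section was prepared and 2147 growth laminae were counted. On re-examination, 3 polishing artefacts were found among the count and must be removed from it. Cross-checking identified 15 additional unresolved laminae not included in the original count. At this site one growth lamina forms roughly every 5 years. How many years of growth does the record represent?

10795 years

Adjusted count: 2147 − 3 + 15 = 2159 growth laminae.
2159 growth laminae at 5 years each span 2159 × 5 = 10795 years.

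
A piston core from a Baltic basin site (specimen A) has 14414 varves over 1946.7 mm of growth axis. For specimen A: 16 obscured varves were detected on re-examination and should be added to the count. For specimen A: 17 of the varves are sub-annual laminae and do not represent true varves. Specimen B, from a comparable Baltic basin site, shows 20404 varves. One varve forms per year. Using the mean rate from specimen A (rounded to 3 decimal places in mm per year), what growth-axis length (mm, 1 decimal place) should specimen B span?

2754.5 mm

Specimen A: after corrections the count is 14414 − 17 + 16 = 14413 varves.
A: Mean rate = 1946.7 mm / 14413 years ≈ 0.135 mm/year.
Length of B = 0.135 × 20404 = 2754.5 mm.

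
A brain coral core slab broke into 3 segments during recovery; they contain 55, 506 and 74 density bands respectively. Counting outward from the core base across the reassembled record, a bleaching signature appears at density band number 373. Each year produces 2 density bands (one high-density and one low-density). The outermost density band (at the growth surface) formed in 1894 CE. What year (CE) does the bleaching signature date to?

1763 CE

Total density bands = 55 + 506 + 74 = 635.
Between density band 373 and the growth surface there are 635 − 373 = 262 density bands.
262 density bands at 2 per year is 262 / 2 = 131 years.
Counting back 131 years from 1894 CE places the bleaching signature in 1894 − 131 = 1763 CE.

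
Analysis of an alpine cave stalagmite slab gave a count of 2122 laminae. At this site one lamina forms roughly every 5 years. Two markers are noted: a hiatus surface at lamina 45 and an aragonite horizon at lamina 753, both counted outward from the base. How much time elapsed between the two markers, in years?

753 − 45 = 708 laminae lie between the two events.
At 5 years per lamina, 708 × 5 = 3540 years.

3540 yr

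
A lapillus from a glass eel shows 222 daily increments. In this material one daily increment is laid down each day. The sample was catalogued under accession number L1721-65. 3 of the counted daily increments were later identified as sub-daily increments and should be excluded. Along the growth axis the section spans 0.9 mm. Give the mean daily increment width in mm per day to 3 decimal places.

Adjusted count: 222 − 3 = 219 daily increments.
0.9 mm over 219 days gives 0.9 / 219 ≈ 0.004 mm per day.

0.004 mm per day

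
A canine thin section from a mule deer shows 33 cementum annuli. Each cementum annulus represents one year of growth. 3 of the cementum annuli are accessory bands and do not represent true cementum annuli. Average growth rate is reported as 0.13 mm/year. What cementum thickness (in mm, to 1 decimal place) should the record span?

After corrections the count is 33 − 3 = 30 cementum annuli.
30 years at 0.13 mm/year gives 0.13 × 30 = 3.9 mm.

3.9 mm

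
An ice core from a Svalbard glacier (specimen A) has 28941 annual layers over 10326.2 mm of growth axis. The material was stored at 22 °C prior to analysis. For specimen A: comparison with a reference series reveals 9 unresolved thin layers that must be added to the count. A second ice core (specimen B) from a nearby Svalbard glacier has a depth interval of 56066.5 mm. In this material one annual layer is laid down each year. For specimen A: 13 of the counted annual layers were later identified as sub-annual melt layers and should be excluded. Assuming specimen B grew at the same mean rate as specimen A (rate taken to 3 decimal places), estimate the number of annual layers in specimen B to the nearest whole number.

157049 annual layers

Specimen A: correcting the raw count gives 28941 − 13 + 9 = 28937 true annual layers.
A: 10326.2 mm over 28937 years gives 10326.2 / 28937 ≈ 0.357 mm per year.
Specimen B: 56066.5 mm / 0.357 mm per year = 157049.02 years ≈ 157049 annual layers.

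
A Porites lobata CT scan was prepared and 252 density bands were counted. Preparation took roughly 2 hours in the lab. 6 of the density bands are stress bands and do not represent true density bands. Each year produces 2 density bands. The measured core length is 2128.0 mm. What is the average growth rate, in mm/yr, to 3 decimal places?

17.301 mm/yr

True density band count = 252 − 6 = 246.
With 2 density bands per year, 246 / 2 = 123 years.
2128.0 mm over 123 years gives 2128.0 / 123 ≈ 17.301 mm/yr.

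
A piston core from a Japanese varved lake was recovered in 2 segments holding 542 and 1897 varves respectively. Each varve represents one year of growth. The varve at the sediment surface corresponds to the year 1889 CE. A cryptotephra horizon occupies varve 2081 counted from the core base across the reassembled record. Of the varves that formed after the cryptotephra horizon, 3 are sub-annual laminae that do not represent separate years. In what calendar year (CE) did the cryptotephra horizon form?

Total varves = 542 + 1897 = 2439.
Between varve 2081 and the sediment surface there are 2439 − 2081 = 358 varves.
358 − 3 false = 355 true varves after the cryptotephra horizon.
1889 − 355 = 1534 CE.

1534 CE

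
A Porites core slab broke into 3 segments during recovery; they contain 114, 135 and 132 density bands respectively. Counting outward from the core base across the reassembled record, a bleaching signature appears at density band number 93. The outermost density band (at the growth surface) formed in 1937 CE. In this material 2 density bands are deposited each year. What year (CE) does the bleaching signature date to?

1793 CE

Total density bands = 114 + 135 + 132 = 381.
381 − 93 = 288 density bands lie beyond the bleaching signature toward the growth surface.
288 density bands at 2 per year is 288 / 2 = 144 years.
Counting back 144 years from 1937 CE places the bleaching signature in 1937 − 144 = 1793 CE.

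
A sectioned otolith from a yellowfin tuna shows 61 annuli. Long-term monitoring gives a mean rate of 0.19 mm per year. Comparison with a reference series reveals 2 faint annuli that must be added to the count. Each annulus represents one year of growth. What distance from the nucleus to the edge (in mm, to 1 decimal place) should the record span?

12.0 mm

Correcting the raw count gives 61 + 2 = 63 true annuli.
63 years at 0.19 mm/year gives 0.19 × 63 = 12.0 mm.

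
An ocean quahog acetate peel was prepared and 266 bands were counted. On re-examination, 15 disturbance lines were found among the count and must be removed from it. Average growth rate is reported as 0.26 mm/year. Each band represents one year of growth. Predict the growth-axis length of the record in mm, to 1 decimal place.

True band count = 266 − 15 = 251.
251 years at 0.26 mm/year gives 0.26 × 251 = 65.3 mm.

65.3 mm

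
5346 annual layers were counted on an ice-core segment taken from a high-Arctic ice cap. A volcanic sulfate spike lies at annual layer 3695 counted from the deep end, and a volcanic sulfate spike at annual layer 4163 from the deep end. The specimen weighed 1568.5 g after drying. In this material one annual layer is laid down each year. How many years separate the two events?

4163 − 3695 = 468 annual layers lie between the two events.
At one annual layer per year, 468 years elapsed between them.

468 years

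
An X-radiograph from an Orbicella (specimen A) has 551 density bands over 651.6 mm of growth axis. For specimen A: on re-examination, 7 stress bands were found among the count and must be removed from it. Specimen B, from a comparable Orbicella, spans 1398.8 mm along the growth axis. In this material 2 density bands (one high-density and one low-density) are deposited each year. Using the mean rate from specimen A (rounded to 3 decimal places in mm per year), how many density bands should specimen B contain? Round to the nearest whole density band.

Specimen A: after corrections the count is 551 − 7 = 544 density bands.
Specimen A: with 2 density bands per year, 544 / 2 = 272 years.
A: Mean rate = 651.6 mm / 272 years ≈ 2.396 mm/yr.
For B, 1398.8 / 2.396 = 583.81 years; at 2 density bands per year that is 583.81 × 2 ≈ 1168 density bands.

1168 density bands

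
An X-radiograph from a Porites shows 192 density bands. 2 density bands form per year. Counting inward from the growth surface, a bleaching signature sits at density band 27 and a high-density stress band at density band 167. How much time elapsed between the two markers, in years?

70 years

The two markers are separated by 167 − 27 = 140 density bands.
140 density bands at 2 per year is 140 / 2 = 70 years.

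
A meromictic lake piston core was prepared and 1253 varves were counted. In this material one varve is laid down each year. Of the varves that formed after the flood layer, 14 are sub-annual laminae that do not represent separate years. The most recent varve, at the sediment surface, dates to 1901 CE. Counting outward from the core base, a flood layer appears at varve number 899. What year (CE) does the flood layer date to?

1561 CE

1253 − 899 = 354 varves lie beyond the flood layer toward the sediment surface.
Removing the 14 false varves leaves 354 − 14 = 340 true varves beyond the flood layer.
Counting back 340 years from 1901 CE places the flood layer in 1901 − 340 = 1561 CE.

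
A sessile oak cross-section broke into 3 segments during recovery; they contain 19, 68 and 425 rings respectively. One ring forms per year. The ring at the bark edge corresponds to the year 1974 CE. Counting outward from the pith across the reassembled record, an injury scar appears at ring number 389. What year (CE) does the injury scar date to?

1851 CE

Total rings = 19 + 68 + 425 = 512.
The injury scar sits at ring 389 from the pith, so 512 − 389 = 123 rings formed after it.
Counting back 123 years from 1974 CE places the injury scar in 1974 − 123 = 1851 CE.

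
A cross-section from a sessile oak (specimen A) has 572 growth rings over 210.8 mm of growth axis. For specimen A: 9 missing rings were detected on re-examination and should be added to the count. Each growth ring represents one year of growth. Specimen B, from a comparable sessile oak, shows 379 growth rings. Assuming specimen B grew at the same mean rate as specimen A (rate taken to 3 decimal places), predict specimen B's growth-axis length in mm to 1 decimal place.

137.6 mm

Specimen A: after corrections the count is 572 + 9 = 581 growth rings.
A: Mean rate = 210.8 mm / 581 years ≈ 0.363 mm/year.
For B, 0.363 mm/year × 379 years = 137.6 mm.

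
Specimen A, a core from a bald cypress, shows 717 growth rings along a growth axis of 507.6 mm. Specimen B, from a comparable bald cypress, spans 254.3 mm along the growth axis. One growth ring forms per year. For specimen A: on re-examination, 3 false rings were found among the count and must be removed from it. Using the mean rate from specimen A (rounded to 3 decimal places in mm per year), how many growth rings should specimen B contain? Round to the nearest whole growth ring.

358 growth rings

Specimen A: correcting the raw count gives 717 − 3 = 714 true growth rings.
A: Mean rate = 507.6 mm / 714 years ≈ 0.711 mm per year.
B spans 254.3 / 0.711 = 357.67 years ≈ 358 growth rings.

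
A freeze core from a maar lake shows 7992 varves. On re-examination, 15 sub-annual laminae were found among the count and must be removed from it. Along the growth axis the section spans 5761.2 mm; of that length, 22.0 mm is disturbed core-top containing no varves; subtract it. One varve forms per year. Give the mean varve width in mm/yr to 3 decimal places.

Correcting the raw count gives 7992 − 15 = 7977 true varves.
The growth record spans 5761.2 − 22.0 = 5739.2 mm.
Extension rate ≈ 5739.2 / 7977 = 0.719 mm/yr.

0.719 mm/yr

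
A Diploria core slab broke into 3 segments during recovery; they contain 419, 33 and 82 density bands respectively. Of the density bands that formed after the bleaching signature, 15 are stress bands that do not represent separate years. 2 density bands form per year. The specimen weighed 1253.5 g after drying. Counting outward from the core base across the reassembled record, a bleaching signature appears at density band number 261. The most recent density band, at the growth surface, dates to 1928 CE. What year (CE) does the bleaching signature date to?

Total density bands = 419 + 33 + 82 = 534.
The bleaching signature sits at density band 261 from the core base, so 534 − 261 = 273 density bands formed after it.
273 − 15 false = 258 true density bands after the bleaching signature.
258 density bands at 2 per year is 258 / 2 = 129 years.
The density band at the growth surface is 1928 CE, so the bleaching signature dates to 1928 − 129 = 1799 CE.

1799 CE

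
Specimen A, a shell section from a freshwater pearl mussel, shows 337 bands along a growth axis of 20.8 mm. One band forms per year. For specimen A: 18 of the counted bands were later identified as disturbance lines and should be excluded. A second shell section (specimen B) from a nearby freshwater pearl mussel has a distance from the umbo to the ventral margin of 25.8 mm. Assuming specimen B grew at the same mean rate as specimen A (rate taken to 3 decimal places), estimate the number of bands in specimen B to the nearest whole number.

397 bands

Specimen A: true band count = 337 − 18 = 319.
A: Extension rate ≈ 20.8 / 319 = 0.065 mm/year.
B spans 25.8 / 0.065 = 396.92 years ≈ 397 bands.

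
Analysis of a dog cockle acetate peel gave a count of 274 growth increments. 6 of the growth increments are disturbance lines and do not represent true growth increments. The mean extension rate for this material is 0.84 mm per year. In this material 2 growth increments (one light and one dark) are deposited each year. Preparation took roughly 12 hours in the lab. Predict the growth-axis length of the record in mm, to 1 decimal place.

Adjusted count: 274 − 6 = 268 growth increments.
With 2 growth increments per year, 268 / 2 = 134 years.
Length ≈ 0.84 × 134 = 112.6 mm.

112.6 mm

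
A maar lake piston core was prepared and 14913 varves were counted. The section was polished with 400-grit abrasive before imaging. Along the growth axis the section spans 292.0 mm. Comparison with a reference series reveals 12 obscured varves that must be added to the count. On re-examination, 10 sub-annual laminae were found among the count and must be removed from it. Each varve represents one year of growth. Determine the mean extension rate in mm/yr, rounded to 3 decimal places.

Adjusted count: 14913 − 10 + 12 = 14915 varves.
292.0 mm over 14915 years gives 292.0 / 14915 ≈ 0.020 mm/yr.

0.020 mm/yr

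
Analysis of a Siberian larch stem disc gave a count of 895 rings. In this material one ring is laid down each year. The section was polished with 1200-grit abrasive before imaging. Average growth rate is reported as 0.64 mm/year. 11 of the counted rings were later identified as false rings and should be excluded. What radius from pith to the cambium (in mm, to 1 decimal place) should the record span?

Adjusted count: 895 − 11 = 884 rings.
Predicted length = 0.64 mm/year × 884 years = 565.8 mm.

565.8 mm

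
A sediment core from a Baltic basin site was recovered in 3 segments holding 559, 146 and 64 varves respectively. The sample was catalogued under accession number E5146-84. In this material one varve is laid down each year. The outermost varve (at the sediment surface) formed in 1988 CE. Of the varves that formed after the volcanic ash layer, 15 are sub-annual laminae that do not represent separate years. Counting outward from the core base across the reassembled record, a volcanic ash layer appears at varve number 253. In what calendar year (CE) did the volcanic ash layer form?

1487 CE

Total varves = 559 + 146 + 64 = 769.
769 − 253 = 516 varves lie beyond the volcanic ash layer toward the sediment surface.
Excluding 15 false varves: 516 − 15 = 501.
Counting back 501 years from 1988 CE places the volcanic ash layer in 1988 − 501 = 1487 CE.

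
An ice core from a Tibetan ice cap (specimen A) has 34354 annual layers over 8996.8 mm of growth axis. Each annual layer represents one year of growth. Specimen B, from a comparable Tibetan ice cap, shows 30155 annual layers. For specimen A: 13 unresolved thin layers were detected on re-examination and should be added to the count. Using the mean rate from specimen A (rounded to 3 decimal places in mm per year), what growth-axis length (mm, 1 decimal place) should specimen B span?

Specimen A: correcting the raw count gives 34354 + 13 = 34367 true annual layers.
A: 8996.8 mm over 34367 years gives 8996.8 / 34367 ≈ 0.262 mm/yr.
For B, 0.262 mm/year × 30155 years = 7900.6 mm.

7900.6 mm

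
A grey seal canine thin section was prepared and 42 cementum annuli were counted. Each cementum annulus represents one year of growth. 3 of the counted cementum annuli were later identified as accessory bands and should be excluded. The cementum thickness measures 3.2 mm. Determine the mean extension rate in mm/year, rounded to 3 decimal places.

After corrections the count is 42 − 3 = 39 cementum annuli.
3.2 mm over 39 years gives 3.2 / 39 ≈ 0.082 mm/year.

0.082 mm/year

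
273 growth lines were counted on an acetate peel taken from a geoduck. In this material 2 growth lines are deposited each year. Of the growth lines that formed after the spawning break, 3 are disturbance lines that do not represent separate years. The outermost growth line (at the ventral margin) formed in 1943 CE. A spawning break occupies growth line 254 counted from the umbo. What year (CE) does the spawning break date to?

The spawning break sits at growth line 254 from the umbo, so 273 − 254 = 19 growth lines formed after it.
19 − 3 false = 16 true growth lines after the spawning break.
Dividing by 2 growth lines per year: 16 / 2 = 8 years.
The growth line at the ventral margin is 1943 CE, so the spawning break dates to 1943 − 8 = 1935 CE.

1935 CE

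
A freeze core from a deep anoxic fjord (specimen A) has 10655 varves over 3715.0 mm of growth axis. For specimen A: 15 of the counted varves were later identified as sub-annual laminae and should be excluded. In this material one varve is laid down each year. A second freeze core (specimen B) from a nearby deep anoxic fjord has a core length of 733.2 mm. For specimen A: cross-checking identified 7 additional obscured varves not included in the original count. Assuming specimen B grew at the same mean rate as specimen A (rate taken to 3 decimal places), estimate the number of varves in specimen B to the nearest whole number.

2101 varves

Specimen A: adjusted count: 10655 − 15 + 7 = 10647 varves.
A: Mean rate = 3715.0 mm / 10647 years ≈ 0.349 mm/year.
Specimen B: 733.2 mm / 0.349 mm per year = 2100.86 years ≈ 2101 varves.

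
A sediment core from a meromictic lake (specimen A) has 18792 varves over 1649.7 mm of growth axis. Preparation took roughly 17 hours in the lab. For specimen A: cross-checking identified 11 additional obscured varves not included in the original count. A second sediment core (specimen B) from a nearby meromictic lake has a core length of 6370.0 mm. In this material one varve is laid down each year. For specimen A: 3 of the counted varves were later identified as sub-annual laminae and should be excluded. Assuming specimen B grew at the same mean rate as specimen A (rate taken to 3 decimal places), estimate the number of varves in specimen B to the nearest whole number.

72386 varves

Specimen A: true varve count = 18792 − 3 + 11 = 18800.
A: Mean rate = 1649.7 mm / 18800 years ≈ 0.088 mm/yr.
B spans 6370.0 / 0.088 = 72386.36 years ≈ 72386 varves.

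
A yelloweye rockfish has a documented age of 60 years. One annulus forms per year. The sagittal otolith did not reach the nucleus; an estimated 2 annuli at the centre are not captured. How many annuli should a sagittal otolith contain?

58 annuli

Expected annuli over 60 years: 60.
60 − 2 missed = 58 annuli expected in the prepared section.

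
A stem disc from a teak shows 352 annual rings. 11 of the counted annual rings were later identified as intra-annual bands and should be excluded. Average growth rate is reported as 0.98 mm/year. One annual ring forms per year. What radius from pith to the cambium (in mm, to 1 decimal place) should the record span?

334.2 mm

Adjusted count: 352 − 11 = 341 annual rings.
341 years at 0.98 mm/year gives 0.98 × 341 = 334.2 mm.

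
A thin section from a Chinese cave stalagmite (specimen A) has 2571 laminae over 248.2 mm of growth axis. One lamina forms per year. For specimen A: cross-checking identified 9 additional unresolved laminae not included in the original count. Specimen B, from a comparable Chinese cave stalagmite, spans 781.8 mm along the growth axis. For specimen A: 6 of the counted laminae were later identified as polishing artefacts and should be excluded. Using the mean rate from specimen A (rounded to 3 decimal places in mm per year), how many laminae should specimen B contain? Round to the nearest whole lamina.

Specimen A: true lamina count = 2571 − 6 + 9 = 2574.
A: Mean rate = 248.2 mm / 2574 years ≈ 0.096 mm/year.
For B, 781.8 / 0.096 = 8143.75 years ≈ 8144 laminae.

8144 laminae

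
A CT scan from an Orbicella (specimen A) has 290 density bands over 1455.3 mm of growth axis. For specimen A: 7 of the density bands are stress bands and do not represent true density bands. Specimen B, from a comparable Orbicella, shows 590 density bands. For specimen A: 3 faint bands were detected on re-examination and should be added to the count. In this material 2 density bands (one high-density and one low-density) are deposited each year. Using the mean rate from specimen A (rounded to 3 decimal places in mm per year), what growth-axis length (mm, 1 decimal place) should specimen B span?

Specimen A: adjusted count: 290 − 7 + 3 = 286 density bands.
Specimen A: 286 density bands at 2 per year is 286 / 2 = 143 years.
A: Mean rate = 1455.3 mm / 143 years ≈ 10.177 mm per year.
Specimen B: 590 density bands at 2 per year is 590 / 2 = 295 years. Length of B = 10.177 × 295 = 3002.2 mm.

3002.2 mm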